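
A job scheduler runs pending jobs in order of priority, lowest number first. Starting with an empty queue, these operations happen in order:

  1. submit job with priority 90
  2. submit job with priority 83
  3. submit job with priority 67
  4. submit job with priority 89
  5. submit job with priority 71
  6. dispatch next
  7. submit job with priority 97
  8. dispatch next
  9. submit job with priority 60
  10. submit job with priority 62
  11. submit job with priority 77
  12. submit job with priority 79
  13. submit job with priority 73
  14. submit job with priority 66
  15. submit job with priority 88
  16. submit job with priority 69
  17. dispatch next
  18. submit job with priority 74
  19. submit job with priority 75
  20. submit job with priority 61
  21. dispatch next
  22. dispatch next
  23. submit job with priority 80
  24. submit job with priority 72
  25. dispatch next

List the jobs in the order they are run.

67, 71, 60, 61, 62, 66

insert 90 → {90}
insert 83 → {83, 90}
insert 67 → {67, 83, 90}
insert 89 → {67, 83, 89, 90}
insert 71 → {67, 71, 83, 89, 90}
dispatch next → 67; now {71, 83, 89, 90}
insert 97 → {71, 83, 89, 90, 97}
dispatch next → 71; now {83, 89, 90, 97}
insert 60 → {60, 83, 89, 90, 97}
insert 62 → {60, 62, 83, 89, 90, 97}
insert 77 → {60, 62, 77, 83, 89, 90, 97}
insert 79 → {60, 62, 77, 79, 83, 89, 90, 97}
insert 73 → {60, 62, 73, 77, 79, 83, 89, 90, 97}
insert 66 → {60, 62, 66, 73, 77, 79, 83, 89, 90, 97}
insert 88 → {60, 62, 66, 73, 77, 79, 83, 88, 89, 90, 97}
insert 69 → {60, 62, 66, 69, 73, 77, 79, 83, 88, 89, 90, 97}
dispatch next → 60; now {62, 66, 69, 73, 77, 79, 83, 88, 89, 90, 97}
insert 74 → {62, 66, 69, 73, 74, 77, 79, 83, 88, 89, 90, 97}
insert 75 → {62, 66, 69, 73, 74, 75, 77, 79, 83, 88, 89, 90, 97}
insert 61 → {61, 62, 66, 69, 73, 74, 75, 77, 79, 83, 88, 89, 90, 97}
dispatch next → 61; now {62, 66, 69, 73, 74, 75, 77, 79, 83, 88, 89, 90, 97}
dispatch next → 62; now {66, 69, 73, 74, 75, 77, 79, 83, 88, 89, 90, 97}
insert 80 → {66, 69, 73, 74, 75, 77, 79, 80, 83, 88, 89, 90, 97}
insert 72 → {66, 69, 72, 73, 74, 75, 77, 79, 80, 83, 88, 89, 90, 97}
dispatch next → 66; now {69, 72, 73, 74, 75, 77, 79, 80, 83, 88, 89, 90, 97}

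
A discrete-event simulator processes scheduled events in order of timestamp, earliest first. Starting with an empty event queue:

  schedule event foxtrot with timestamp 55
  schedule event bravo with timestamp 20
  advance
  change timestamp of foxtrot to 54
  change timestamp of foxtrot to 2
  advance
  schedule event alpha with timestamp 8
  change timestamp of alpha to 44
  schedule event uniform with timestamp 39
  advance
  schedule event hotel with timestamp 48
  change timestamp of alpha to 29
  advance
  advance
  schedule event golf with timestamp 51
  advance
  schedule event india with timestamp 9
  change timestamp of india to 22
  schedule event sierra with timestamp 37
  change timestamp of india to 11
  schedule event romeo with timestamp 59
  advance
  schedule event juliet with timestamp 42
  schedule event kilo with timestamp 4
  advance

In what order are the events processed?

add foxtrot (timestamp 55) → {foxtrot:55}
add bravo (timestamp 20) → {bravo:20, foxtrot:55}
advance → bravo; now {foxtrot:55}
update foxtrot to timestamp 54 → {foxtrot:54}
update foxtrot to timestamp 2 → {foxtrot:2}
advance → foxtrot; now {}
add alpha (timestamp 8) → {alpha:8}
update alpha to timestamp 44 → {alpha:44}
add uniform (timestamp 39) → {uniform:39, alpha:44}
advance → uniform; now {alpha:44}
add hotel (timestamp 48) → {alpha:44, hotel:48}
update alpha to timestamp 29 → {alpha:29, hotel:48}
advance → alpha; now {hotel:48}
advance → hotel; now {}
add golf (timestamp 51) → {golf:51}
advance → golf; now {}
add india (timestamp 9) → {india:9}
update india to timestamp 22 → {india:22}
add sierra (timestamp 37) → {india:22, sierra:37}
update india to timestamp 11 → {india:11, sierra:37}
add romeo (timestamp 59) → {india:11, sierra:37, romeo:59}
advance → india; now {sierra:37, romeo:59}
add juliet (timestamp 42) → {sierra:37, juliet:42, romeo:59}
add kilo (timestamp 4) → {kilo:4, sierra:37, juliet:42, romeo:59}
advance → kilo; now {sierra:37, juliet:42, romeo:59}

bravo → foxtrot → uniform → alpha → hotel → golf → india → kilo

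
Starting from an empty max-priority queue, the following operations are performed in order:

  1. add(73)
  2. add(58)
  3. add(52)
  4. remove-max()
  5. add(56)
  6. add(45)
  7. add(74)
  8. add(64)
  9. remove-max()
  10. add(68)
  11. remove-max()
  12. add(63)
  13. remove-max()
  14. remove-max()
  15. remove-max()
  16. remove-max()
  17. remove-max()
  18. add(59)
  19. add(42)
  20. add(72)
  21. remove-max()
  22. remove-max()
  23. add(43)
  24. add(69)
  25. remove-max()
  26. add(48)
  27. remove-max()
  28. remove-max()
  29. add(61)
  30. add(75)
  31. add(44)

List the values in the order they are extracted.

insert 73 → {73}
insert 58 → {73, 58}
insert 52 → {73, 58, 52}
remove-max → 73; now {58, 52}
insert 56 → {58, 56, 52}
insert 45 → {58, 56, 52, 45}
insert 74 → {74, 58, 56, 52, 45}
insert 64 → {74, 64, 58, 56, 52, 45}
remove-max → 74; now {64, 58, 56, 52, 45}
insert 68 → {68, 64, 58, 56, 52, 45}
remove-max → 68; now {64, 58, 56, 52, 45}
insert 63 → {64, 63, 58, 56, 52, 45}
remove-max → 64; now {63, 58, 56, 52, 45}
remove-max → 63; now {58, 56, 52, 45}
remove-max → 58; now {56, 52, 45}
remove-max → 56; now {52, 45}
remove-max → 52; now {45}
insert 59 → {59, 45}
insert 42 → {59, 45, 42}
insert 72 → {72, 59, 45, 42}
remove-max → 72; now {59, 45, 42}
remove-max → 59; now {45, 42}
insert 43 → {45, 43, 42}
insert 69 → {69, 45, 43, 42}
remove-max → 69; now {45, 43, 42}
insert 48 → {48, 45, 43, 42}
remove-max → 48; now {45, 43, 42}
remove-max → 45; now {43, 42}
insert 61 → {61, 43, 42}
insert 75 → {75, 61, 43, 42}
insert 44 → {75, 61, 44, 43, 42}

73 → 74 → 68 → 64 → 63 → 58 → 56 → 52 → 72 → 59 → 69 → 48 → 45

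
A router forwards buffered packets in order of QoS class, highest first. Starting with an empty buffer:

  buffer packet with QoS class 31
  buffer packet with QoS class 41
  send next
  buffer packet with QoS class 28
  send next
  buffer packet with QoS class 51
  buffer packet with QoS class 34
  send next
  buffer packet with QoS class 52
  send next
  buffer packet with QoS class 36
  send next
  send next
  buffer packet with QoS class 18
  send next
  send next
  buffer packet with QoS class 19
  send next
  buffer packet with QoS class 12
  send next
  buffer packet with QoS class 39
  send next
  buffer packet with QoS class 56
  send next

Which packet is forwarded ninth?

19

insert 31 → {31}
insert 41 → {41, 31}
send next → 41; now {31}
insert 28 → {31, 28}
send next → 31; now {28}
insert 51 → {51, 28}
insert 34 → {51, 34, 28}
send next → 51; now {34, 28}
insert 52 → {52, 34, 28}
send next → 52; now {34, 28}
insert 36 → {36, 34, 28}
send next → 36; now {34, 28}
send next → 34; now {28}
insert 18 → {28, 18}
send next → 28; now {18}
send next → 18; now {}
insert 19 → {19}
send next → 19; now {}
insert 12 → {12}
send next → 12; now {}
insert 39 → {39}
send next → 39; now {}
insert 56 → {56}
send next → 56; now {}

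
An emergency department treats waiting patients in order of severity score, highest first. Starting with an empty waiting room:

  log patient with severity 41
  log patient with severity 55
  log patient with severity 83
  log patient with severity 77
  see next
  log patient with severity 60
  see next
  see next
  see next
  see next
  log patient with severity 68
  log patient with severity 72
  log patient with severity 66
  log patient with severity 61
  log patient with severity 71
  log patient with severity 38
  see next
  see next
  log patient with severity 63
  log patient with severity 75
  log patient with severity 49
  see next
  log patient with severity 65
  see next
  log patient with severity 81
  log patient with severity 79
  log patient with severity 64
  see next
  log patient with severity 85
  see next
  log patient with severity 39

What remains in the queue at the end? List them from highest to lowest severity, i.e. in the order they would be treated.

insert 41 → {41}
insert 55 → {55, 41}
insert 83 → {83, 55, 41}
insert 77 → {83, 77, 55, 41}
see next → 83; now {77, 55, 41}
insert 60 → {77, 60, 55, 41}
see next → 77; now {60, 55, 41}
see next → 60; now {55, 41}
see next → 55; now {41}
see next → 41; now {}
insert 68 → {68}
insert 72 → {72, 68}
insert 66 → {72, 68, 66}
insert 61 → {72, 68, 66, 61}
insert 71 → {72, 71, 68, 66, 61}
insert 38 → {72, 71, 68, 66, 61, 38}
see next → 72; now {71, 68, 66, 61, 38}
see next → 71; now {68, 66, 61, 38}
insert 63 → {68, 66, 63, 61, 38}
insert 75 → {75, 68, 66, 63, 61, 38}
insert 49 → {75, 68, 66, 63, 61, 49, 38}
see next → 75; now {68, 66, 63, 61, 49, 38}
insert 65 → {68, 66, 65, 63, 61, 49, 38}
see next → 68; now {66, 65, 63, 61, 49, 38}
insert 81 → {81, 66, 65, 63, 61, 49, 38}
insert 79 → {81, 79, 66, 65, 63, 61, 49, 38}
insert 64 → {81, 79, 66, 65, 64, 63, 61, 49, 38}
see next → 81; now {79, 66, 65, 64, 63, 61, 49, 38}
insert 85 → {85, 79, 66, 65, 64, 63, 61, 49, 38}
see next → 85; now {79, 66, 65, 64, 63, 61, 49, 38}
insert 39 → {79, 66, 65, 64, 63, 61, 49, 39, 38}

[79, 66, 65, 64, 63, 61, 49, 39, 38]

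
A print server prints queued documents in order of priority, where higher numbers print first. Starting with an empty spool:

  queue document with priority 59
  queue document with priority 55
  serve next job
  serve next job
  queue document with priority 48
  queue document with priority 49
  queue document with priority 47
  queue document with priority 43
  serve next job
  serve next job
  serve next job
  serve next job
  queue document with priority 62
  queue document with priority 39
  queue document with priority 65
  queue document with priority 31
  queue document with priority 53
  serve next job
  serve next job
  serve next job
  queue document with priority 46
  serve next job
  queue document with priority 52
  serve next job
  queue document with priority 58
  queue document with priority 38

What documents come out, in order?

59 → 55 → 49 → 48 → 47 → 43 → 65 → 62 → 53 → 46 → 52

insert 59 → {59}
insert 55 → {59, 55}
serve next job → 59; now {55}
serve next job → 55; now {}
insert 48 → {48}
insert 49 → {49, 48}
insert 47 → {49, 48, 47}
insert 43 → {49, 48, 47, 43}
serve next job → 49; now {48, 47, 43}
serve next job → 48; now {47, 43}
serve next job → 47; now {43}
serve next job → 43; now {}
insert 62 → {62}
insert 39 → {62, 39}
insert 65 → {65, 62, 39}
insert 31 → {65, 62, 39, 31}
insert 53 → {65, 62, 53, 39, 31}
serve next job → 65; now {62, 53, 39, 31}
serve next job → 62; now {53, 39, 31}
serve next job → 53; now {39, 31}
insert 46 → {46, 39, 31}
serve next job → 46; now {39, 31}
insert 52 → {52, 39, 31}
serve next job → 52; now {39, 31}
insert 58 → {58, 39, 31}
insert 38 → {58, 39, 38, 31}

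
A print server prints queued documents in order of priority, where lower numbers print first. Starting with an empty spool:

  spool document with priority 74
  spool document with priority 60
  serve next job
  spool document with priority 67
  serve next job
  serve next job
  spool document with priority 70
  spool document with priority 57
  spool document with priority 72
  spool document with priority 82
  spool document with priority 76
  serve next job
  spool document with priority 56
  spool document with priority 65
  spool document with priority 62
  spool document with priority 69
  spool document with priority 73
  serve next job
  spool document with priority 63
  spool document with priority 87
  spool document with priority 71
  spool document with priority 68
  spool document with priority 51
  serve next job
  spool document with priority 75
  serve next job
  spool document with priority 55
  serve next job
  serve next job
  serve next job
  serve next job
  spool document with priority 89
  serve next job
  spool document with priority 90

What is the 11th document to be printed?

insert 74 → {74}
insert 60 → {60, 74}
serve next job → 60; now {74}
insert 67 → {67, 74}
serve next job → 67; now {74}
serve next job → 74; now {}
insert 70 → {70}
insert 57 → {57, 70}
insert 72 → {57, 70, 72}
insert 82 → {57, 70, 72, 82}
insert 76 → {57, 70, 72, 76, 82}
serve next job → 57; now {70, 72, 76, 82}
insert 56 → {56, 70, 72, 76, 82}
insert 65 → {56, 65, 70, 72, 76, 82}
insert 62 → {56, 62, 65, 70, 72, 76, 82}
insert 69 → {56, 62, 65, 69, 70, 72, 76, 82}
insert 73 → {56, 62, 65, 69, 70, 72, 73, 76, 82}
serve next job → 56; now {62, 65, 69, 70, 72, 73, 76, 82}
insert 63 → {62, 63, 65, 69, 70, 72, 73, 76, 82}
insert 87 → {62, 63, 65, 69, 70, 72, 73, 76, 82, 87}
insert 71 → {62, 63, 65, 69, 70, 71, 72, 73, 76, 82, 87}
insert 68 → {62, 63, 65, 68, 69, 70, 71, 72, 73, 76, 82, 87}
insert 51 → {51, 62, 63, 65, 68, 69, 70, 71, 72, 73, 76, 82, 87}
serve next job → 51; now {62, 63, 65, 68, 69, 70, 71, 72, 73, 76, 82, 87}
insert 75 → {62, 63, 65, 68, 69, 70, 71, 72, 73, 75, 76, 82, 87}
serve next job → 62; now {63, 65, 68, 69, 70, 71, 72, 73, 75, 76, 82, 87}
insert 55 → {55, 63, 65, 68, 69, 70, 71, 72, 73, 75, 76, 82, 87}
serve next job → 55; now {63, 65, 68, 69, 70, 71, 72, 73, 75, 76, 82, 87}
serve next job → 63; now {65, 68, 69, 70, 71, 72, 73, 75, 76, 82, 87}
serve next job → 65; now {68, 69, 70, 71, 72, 73, 75, 76, 82, 87}
serve next job → 68; now {69, 70, 71, 72, 73, 75, 76, 82, 87}
insert 89 → {69, 70, 71, 72, 73, 75, 76, 82, 87, 89}
serve next job → 69; now {70, 71, 72, 73, 75, 76, 82, 87, 89}
insert 90 → {70, 71, 72, 73, 75, 76, 82, 87, 89, 90}

68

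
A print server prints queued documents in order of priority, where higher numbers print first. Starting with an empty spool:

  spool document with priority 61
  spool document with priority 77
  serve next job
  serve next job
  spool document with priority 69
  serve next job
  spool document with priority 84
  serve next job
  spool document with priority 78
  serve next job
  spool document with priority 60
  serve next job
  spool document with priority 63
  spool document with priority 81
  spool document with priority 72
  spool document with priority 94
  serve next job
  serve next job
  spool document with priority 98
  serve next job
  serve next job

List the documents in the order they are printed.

insert 61 → {61}
insert 77 → {77, 61}
serve next job → 77; now {61}
serve next job → 61; now {}
insert 69 → {69}
serve next job → 69; now {}
insert 84 → {84}
serve next job → 84; now {}
insert 78 → {78}
serve next job → 78; now {}
insert 60 → {60}
serve next job → 60; now {}
insert 63 → {63}
insert 81 → {81, 63}
insert 72 → {81, 72, 63}
insert 94 → {94, 81, 72, 63}
serve next job → 94; now {81, 72, 63}
serve next job → 81; now {72, 63}
insert 98 → {98, 72, 63}
serve next job → 98; now {72, 63}
serve next job → 72; now {63}

77 → 61 → 69 → 84 → 78 → 60 → 94 → 81 → 98 → 72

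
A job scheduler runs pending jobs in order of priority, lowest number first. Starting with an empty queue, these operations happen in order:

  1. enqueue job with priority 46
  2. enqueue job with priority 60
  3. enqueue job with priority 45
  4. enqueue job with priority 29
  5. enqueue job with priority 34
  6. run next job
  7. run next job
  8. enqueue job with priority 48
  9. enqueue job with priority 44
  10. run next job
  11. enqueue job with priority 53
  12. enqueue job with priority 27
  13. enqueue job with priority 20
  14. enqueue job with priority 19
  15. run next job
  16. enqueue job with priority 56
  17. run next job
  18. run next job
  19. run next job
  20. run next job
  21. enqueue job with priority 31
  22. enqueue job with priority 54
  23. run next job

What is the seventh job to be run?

insert 46 → {46}
insert 60 → {46, 60}
insert 45 → {45, 46, 60}
insert 29 → {29, 45, 46, 60}
insert 34 → {29, 34, 45, 46, 60}
run next job → 29; now {34, 45, 46, 60}
run next job → 34; now {45, 46, 60}
insert 48 → {45, 46, 48, 60}
insert 44 → {44, 45, 46, 48, 60}
run next job → 44; now {45, 46, 48, 60}
insert 53 → {45, 46, 48, 53, 60}
insert 27 → {27, 45, 46, 48, 53, 60}
insert 20 → {20, 27, 45, 46, 48, 53, 60}
insert 19 → {19, 20, 27, 45, 46, 48, 53, 60}
run next job → 19; now {20, 27, 45, 46, 48, 53, 60}
insert 56 → {20, 27, 45, 46, 48, 53, 56, 60}
run next job → 20; now {27, 45, 46, 48, 53, 56, 60}
run next job → 27; now {45, 46, 48, 53, 56, 60}
run next job → 45; now {46, 48, 53, 56, 60}
run next job → 46; now {48, 53, 56, 60}
insert 31 → {31, 48, 53, 56, 60}
insert 54 → {31, 48, 53, 54, 56, 60}
run next job → 31; now {48, 53, 54, 56, 60}

45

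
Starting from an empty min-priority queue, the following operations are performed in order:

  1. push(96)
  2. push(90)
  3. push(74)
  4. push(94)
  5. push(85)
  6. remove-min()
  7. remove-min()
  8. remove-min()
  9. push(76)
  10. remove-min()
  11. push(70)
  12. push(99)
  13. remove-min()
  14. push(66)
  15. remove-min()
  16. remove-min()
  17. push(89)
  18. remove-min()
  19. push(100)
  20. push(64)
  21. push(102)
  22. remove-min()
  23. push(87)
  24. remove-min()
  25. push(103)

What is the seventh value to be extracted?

insert 96 → {96}
insert 90 → {90, 96}
insert 74 → {74, 90, 96}
insert 94 → {74, 90, 94, 96}
insert 85 → {74, 85, 90, 94, 96}
remove-min → 74; now {85, 90, 94, 96}
remove-min → 85; now {90, 94, 96}
remove-min → 90; now {94, 96}
insert 76 → {76, 94, 96}
remove-min → 76; now {94, 96}
insert 70 → {70, 94, 96}
insert 99 → {70, 94, 96, 99}
remove-min → 70; now {94, 96, 99}
insert 66 → {66, 94, 96, 99}
remove-min → 66; now {94, 96, 99}
remove-min → 94; now {96, 99}
insert 89 → {89, 96, 99}
remove-min → 89; now {96, 99}
insert 100 → {96, 99, 100}
insert 64 → {64, 96, 99, 100}
insert 102 → {64, 96, 99, 100, 102}
remove-min → 64; now {96, 99, 100, 102}
insert 87 → {87, 96, 99, 100, 102}
remove-min → 87; now {96, 99, 100, 102}
insert 103 → {96, 99, 100, 102, 103}

94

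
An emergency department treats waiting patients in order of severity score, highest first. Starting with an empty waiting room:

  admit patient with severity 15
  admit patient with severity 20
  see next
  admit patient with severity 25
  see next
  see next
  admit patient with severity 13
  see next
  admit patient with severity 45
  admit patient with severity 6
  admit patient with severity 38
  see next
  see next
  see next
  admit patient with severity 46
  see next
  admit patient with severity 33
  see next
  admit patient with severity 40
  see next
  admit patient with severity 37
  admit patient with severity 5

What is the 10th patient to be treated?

insert 15 → {15}
insert 20 → {20, 15}
see next → 20; now {15}
insert 25 → {25, 15}
see next → 25; now {15}
see next → 15; now {}
insert 13 → {13}
see next → 13; now {}
insert 45 → {45}
insert 6 → {45, 6}
insert 38 → {45, 38, 6}
see next → 45; now {38, 6}
see next → 38; now {6}
see next → 6; now {}
insert 46 → {46}
see next → 46; now {}
insert 33 → {33}
see next → 33; now {}
insert 40 → {40}
see next → 40; now {}
insert 37 → {37}
insert 5 → {37, 5}

40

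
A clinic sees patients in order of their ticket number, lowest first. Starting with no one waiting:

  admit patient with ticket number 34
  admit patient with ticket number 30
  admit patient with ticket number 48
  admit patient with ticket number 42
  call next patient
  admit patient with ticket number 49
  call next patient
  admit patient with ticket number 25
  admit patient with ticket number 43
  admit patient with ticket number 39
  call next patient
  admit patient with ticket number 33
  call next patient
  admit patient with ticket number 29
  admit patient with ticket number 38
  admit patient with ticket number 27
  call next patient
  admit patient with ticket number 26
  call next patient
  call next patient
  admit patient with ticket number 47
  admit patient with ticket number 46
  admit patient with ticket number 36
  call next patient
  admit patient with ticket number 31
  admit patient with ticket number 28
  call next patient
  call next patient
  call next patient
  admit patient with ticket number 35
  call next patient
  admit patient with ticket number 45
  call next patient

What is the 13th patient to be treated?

39

insert 34 → {34}
insert 30 → {30, 34}
insert 48 → {30, 34, 48}
insert 42 → {30, 34, 42, 48}
call next patient → 30; now {34, 42, 48}
insert 49 → {34, 42, 48, 49}
call next patient → 34; now {42, 48, 49}
insert 25 → {25, 42, 48, 49}
insert 43 → {25, 42, 43, 48, 49}
insert 39 → {25, 39, 42, 43, 48, 49}
call next patient → 25; now {39, 42, 43, 48, 49}
insert 33 → {33, 39, 42, 43, 48, 49}
call next patient → 33; now {39, 42, 43, 48, 49}
insert 29 → {29, 39, 42, 43, 48, 49}
insert 38 → {29, 38, 39, 42, 43, 48, 49}
insert 27 → {27, 29, 38, 39, 42, 43, 48, 49}
call next patient → 27; now {29, 38, 39, 42, 43, 48, 49}
insert 26 → {26, 29, 38, 39, 42, 43, 48, 49}
call next patient → 26; now {29, 38, 39, 42, 43, 48, 49}
call next patient → 29; now {38, 39, 42, 43, 48, 49}
insert 47 → {38, 39, 42, 43, 47, 48, 49}
insert 46 → {38, 39, 42, 43, 46, 47, 48, 49}
insert 36 → {36, 38, 39, 42, 43, 46, 47, 48, 49}
call next patient → 36; now {38, 39, 42, 43, 46, 47, 48, 49}
insert 31 → {31, 38, 39, 42, 43, 46, 47, 48, 49}
insert 28 → {28, 31, 38, 39, 42, 43, 46, 47, 48, 49}
call next patient → 28; now {31, 38, 39, 42, 43, 46, 47, 48, 49}
call next patient → 31; now {38, 39, 42, 43, 46, 47, 48, 49}
call next patient → 38; now {39, 42, 43, 46, 47, 48, 49}
insert 35 → {35, 39, 42, 43, 46, 47, 48, 49}
call next patient → 35; now {39, 42, 43, 46, 47, 48, 49}
insert 45 → {39, 42, 43, 45, 46, 47, 48, 49}
call next patient → 39; now {42, 43, 45, 46, 47, 48, 49}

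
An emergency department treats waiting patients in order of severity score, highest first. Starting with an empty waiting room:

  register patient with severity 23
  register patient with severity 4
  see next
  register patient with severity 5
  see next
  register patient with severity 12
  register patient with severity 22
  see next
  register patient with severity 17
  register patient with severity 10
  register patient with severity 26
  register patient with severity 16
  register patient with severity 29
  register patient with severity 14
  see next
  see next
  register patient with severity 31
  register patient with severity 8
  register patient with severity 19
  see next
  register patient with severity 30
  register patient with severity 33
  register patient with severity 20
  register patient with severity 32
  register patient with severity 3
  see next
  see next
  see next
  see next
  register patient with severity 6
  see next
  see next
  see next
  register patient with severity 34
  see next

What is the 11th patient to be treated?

19

insert 23 → {23}
insert 4 → {23, 4}
see next → 23; now {4}
insert 5 → {5, 4}
see next → 5; now {4}
insert 12 → {12, 4}
insert 22 → {22, 12, 4}
see next → 22; now {12, 4}
insert 17 → {17, 12, 4}
insert 10 → {17, 12, 10, 4}
insert 26 → {26, 17, 12, 10, 4}
insert 16 → {26, 17, 16, 12, 10, 4}
insert 29 → {29, 26, 17, 16, 12, 10, 4}
insert 14 → {29, 26, 17, 16, 14, 12, 10, 4}
see next → 29; now {26, 17, 16, 14, 12, 10, 4}
see next → 26; now {17, 16, 14, 12, 10, 4}
insert 31 → {31, 17, 16, 14, 12, 10, 4}
insert 8 → {31, 17, 16, 14, 12, 10, 8, 4}
insert 19 → {31, 19, 17, 16, 14, 12, 10, 8, 4}
see next → 31; now {19, 17, 16, 14, 12, 10, 8, 4}
insert 30 → {30, 19, 17, 16, 14, 12, 10, 8, 4}
insert 33 → {33, 30, 19, 17, 16, 14, 12, 10, 8, 4}
insert 20 → {33, 30, 20, 19, 17, 16, 14, 12, 10, 8, 4}
insert 32 → {33, 32, 30, 20, 19, 17, 16, 14, 12, 10, 8, 4}
insert 3 → {33, 32, 30, 20, 19, 17, 16, 14, 12, 10, 8, 4, 3}
see next → 33; now {32, 30, 20, 19, 17, 16, 14, 12, 10, 8, 4, 3}
see next → 32; now {30, 20, 19, 17, 16, 14, 12, 10, 8, 4, 3}
see next → 30; now {20, 19, 17, 16, 14, 12, 10, 8, 4, 3}
see next → 20; now {19, 17, 16, 14, 12, 10, 8, 4, 3}
insert 6 → {19, 17, 16, 14, 12, 10, 8, 6, 4, 3}
see next → 19; now {17, 16, 14, 12, 10, 8, 6, 4, 3}
see next → 17; now {16, 14, 12, 10, 8, 6, 4, 3}
see next → 16; now {14, 12, 10, 8, 6, 4, 3}
insert 34 → {34, 14, 12, 10, 8, 6, 4, 3}
see next → 34; now {14, 12, 10, 8, 6, 4, 3}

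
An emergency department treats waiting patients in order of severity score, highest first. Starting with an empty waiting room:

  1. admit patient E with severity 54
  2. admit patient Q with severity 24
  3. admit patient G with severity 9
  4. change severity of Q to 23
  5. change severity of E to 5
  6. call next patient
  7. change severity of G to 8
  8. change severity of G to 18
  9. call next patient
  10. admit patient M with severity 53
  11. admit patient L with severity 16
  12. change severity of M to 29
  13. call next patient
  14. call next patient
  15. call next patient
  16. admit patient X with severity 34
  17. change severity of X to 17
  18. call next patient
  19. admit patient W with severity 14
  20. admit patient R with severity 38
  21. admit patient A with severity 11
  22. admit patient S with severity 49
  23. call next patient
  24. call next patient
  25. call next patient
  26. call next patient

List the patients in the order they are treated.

Q, G, M, L, E, X, S, R, W, A

add E (severity 54) → {E:54}
add Q (severity 24) → {E:54, Q:24}
add G (severity 9) → {E:54, Q:24, G:9}
update Q to severity 23 → {E:54, Q:23, G:9}
update E to severity 5 → {Q:23, G:9, E:5}
call next patient → Q; now {G:9, E:5}
update G to severity 8 → {G:8, E:5}
update G to severity 18 → {G:18, E:5}
call next patient → G; now {E:5}
add M (severity 53) → {M:53, E:5}
add L (severity 16) → {M:53, L:16, E:5}
update M to severity 29 → {M:29, L:16, E:5}
call next patient → M; now {L:16, E:5}
call next patient → L; now {E:5}
call next patient → E; now {}
add X (severity 34) → {X:34}
update X to severity 17 → {X:17}
call next patient → X; now {}
add W (severity 14) → {W:14}
add R (severity 38) → {R:38, W:14}
add A (severity 11) → {R:38, W:14, A:11}
add S (severity 49) → {S:49, R:38, W:14, A:11}
call next patient → S; now {R:38, W:14, A:11}
call next patient → R; now {W:14, A:11}
call next patient → W; now {A:11}
call next patient → A; now {}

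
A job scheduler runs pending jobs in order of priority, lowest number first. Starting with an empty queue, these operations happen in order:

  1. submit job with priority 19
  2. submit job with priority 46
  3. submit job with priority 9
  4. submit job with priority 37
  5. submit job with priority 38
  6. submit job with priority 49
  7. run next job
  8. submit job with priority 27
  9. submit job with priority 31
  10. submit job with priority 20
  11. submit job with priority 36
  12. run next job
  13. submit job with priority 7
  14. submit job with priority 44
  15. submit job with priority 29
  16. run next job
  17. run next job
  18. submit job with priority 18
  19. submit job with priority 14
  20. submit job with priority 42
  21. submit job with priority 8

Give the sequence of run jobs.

insert 19 → {19}
insert 46 → {19, 46}
insert 9 → {9, 19, 46}
insert 37 → {9, 19, 37, 46}
insert 38 → {9, 19, 37, 38, 46}
insert 49 → {9, 19, 37, 38, 46, 49}
run next job → 9; now {19, 37, 38, 46, 49}
insert 27 → {19, 27, 37, 38, 46, 49}
insert 31 → {19, 27, 31, 37, 38, 46, 49}
insert 20 → {19, 20, 27, 31, 37, 38, 46, 49}
insert 36 → {19, 20, 27, 31, 36, 37, 38, 46, 49}
run next job → 19; now {20, 27, 31, 36, 37, 38, 46, 49}
insert 7 → {7, 20, 27, 31, 36, 37, 38, 46, 49}
insert 44 → {7, 20, 27, 31, 36, 37, 38, 44, 46, 49}
insert 29 → {7, 20, 27, 29, 31, 36, 37, 38, 44, 46, 49}
run next job → 7; now {20, 27, 29, 31, 36, 37, 38, 44, 46, 49}
run next job → 20; now {27, 29, 31, 36, 37, 38, 44, 46, 49}
insert 18 → {18, 27, 29, 31, 36, 37, 38, 44, 46, 49}
insert 14 → {14, 18, 27, 29, 31, 36, 37, 38, 44, 46, 49}
insert 42 → {14, 18, 27, 29, 31, 36, 37, 38, 42, 44, 46, 49}
insert 8 → {8, 14, 18, 27, 29, 31, 36, 37, 38, 42, 44, 46, 49}

9 → 19 → 7 → 20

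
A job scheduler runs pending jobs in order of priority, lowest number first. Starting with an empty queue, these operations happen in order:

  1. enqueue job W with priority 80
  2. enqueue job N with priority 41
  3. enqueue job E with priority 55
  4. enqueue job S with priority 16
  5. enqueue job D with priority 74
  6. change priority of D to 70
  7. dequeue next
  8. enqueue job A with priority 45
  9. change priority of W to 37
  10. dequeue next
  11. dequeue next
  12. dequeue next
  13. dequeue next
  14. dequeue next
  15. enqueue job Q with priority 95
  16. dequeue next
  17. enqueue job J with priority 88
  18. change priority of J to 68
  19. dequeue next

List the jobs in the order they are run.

add W (priority 80) → {W:80}
add N (priority 41) → {N:41, W:80}
add E (priority 55) → {N:41, E:55, W:80}
add S (priority 16) → {S:16, N:41, E:55, W:80}
add D (priority 74) → {S:16, N:41, E:55, D:74, W:80}
update D to priority 70 → {S:16, N:41, E:55, D:70, W:80}
dequeue next → S; now {N:41, E:55, D:70, W:80}
add A (priority 45) → {N:41, A:45, E:55, D:70, W:80}
update W to priority 37 → {W:37, N:41, A:45, E:55, D:70}
dequeue next → W; now {N:41, A:45, E:55, D:70}
dequeue next → N; now {A:45, E:55, D:70}
dequeue next → A; now {E:55, D:70}
dequeue next → E; now {D:70}
dequeue next → D; now {}
add Q (priority 95) → {Q:95}
dequeue next → Q; now {}
add J (priority 88) → {J:88}
update J to priority 68 → {J:68}
dequeue next → J; now {}

S → W → N → A → E → D → Q → J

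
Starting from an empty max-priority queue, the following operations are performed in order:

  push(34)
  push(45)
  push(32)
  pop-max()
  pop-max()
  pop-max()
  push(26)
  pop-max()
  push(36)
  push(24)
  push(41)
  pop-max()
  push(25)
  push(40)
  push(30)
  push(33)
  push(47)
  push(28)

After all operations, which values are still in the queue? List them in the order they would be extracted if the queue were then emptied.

47 → 40 → 36 → 33 → 30 → 28 → 25 → 24

insert 34 → {34}
insert 45 → {45, 34}
insert 32 → {45, 34, 32}
pop-max → 45; now {34, 32}
pop-max → 34; now {32}
pop-max → 32; now {}
insert 26 → {26}
pop-max → 26; now {}
insert 36 → {36}
insert 24 → {36, 24}
insert 41 → {41, 36, 24}
pop-max → 41; now {36, 24}
insert 25 → {36, 25, 24}
insert 40 → {40, 36, 25, 24}
insert 30 → {40, 36, 30, 25, 24}
insert 33 → {40, 36, 33, 30, 25, 24}
insert 47 → {47, 40, 36, 33, 30, 25, 24}
insert 28 → {47, 40, 36, 33, 30, 28, 25, 24}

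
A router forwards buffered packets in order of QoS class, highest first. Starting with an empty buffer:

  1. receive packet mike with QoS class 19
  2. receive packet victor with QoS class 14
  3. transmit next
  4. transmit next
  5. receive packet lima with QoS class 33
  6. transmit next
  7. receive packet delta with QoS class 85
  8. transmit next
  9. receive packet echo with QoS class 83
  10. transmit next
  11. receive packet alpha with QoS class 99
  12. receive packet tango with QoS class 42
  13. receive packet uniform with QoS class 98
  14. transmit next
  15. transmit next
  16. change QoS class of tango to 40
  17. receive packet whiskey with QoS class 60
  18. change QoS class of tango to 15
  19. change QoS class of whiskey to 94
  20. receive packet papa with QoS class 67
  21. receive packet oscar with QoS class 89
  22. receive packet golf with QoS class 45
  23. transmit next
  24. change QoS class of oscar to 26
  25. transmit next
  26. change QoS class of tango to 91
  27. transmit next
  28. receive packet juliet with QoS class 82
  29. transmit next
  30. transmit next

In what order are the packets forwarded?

[mike, victor, lima, delta, echo, alpha, uniform, whiskey, papa, tango, juliet, golf]

add mike (QoS class 19) → {mike:19}
add victor (QoS class 14) → {mike:19, victor:14}
transmit next → mike; now {victor:14}
transmit next → victor; now {}
add lima (QoS class 33) → {lima:33}
transmit next → lima; now {}
add delta (QoS class 85) → {delta:85}
transmit next → delta; now {}
add echo (QoS class 83) → {echo:83}
transmit next → echo; now {}
add alpha (QoS class 99) → {alpha:99}
add tango (QoS class 42) → {alpha:99, tango:42}
add uniform (QoS class 98) → {alpha:99, uniform:98, tango:42}
transmit next → alpha; now {uniform:98, tango:42}
transmit next → uniform; now {tango:42}
update tango to QoS class 40 → {tango:40}
add whiskey (QoS class 60) → {whiskey:60, tango:40}
update tango to QoS class 15 → {whiskey:60, tango:15}
update whiskey to QoS class 94 → {whiskey:94, tango:15}
add papa (QoS class 67) → {whiskey:94, papa:67, tango:15}
add oscar (QoS class 89) → {whiskey:94, oscar:89, papa:67, tango:15}
add golf (QoS class 45) → {whiskey:94, oscar:89, papa:67, golf:45, tango:15}
transmit next → whiskey; now {oscar:89, papa:67, golf:45, tango:15}
update oscar to QoS class 26 → {papa:67, golf:45, oscar:26, tango:15}
transmit next → papa; now {golf:45, oscar:26, tango:15}
update tango to QoS class 91 → {tango:91, golf:45, oscar:26}
transmit next → tango; now {golf:45, oscar:26}
add juliet (QoS class 82) → {juliet:82, golf:45, oscar:26}
transmit next → juliet; now {golf:45, oscar:26}
transmit next → golf; now {oscar:26}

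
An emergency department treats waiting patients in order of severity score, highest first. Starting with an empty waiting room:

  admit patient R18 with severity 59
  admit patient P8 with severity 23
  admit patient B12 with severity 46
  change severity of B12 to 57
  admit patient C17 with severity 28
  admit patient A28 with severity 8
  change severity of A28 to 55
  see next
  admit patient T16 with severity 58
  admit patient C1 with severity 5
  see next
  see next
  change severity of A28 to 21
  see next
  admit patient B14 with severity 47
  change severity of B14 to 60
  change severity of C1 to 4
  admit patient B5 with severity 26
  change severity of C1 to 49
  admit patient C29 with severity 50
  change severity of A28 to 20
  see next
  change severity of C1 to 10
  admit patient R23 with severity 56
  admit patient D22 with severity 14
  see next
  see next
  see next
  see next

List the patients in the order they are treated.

R18 → T16 → B12 → C17 → B14 → R23 → C29 → B5 → P8

add R18 (severity 59) → {R18:59}
add P8 (severity 23) → {R18:59, P8:23}
add B12 (severity 46) → {R18:59, B12:46, P8:23}
update B12 to severity 57 → {R18:59, B12:57, P8:23}
add C17 (severity 28) → {R18:59, B12:57, C17:28, P8:23}
add A28 (severity 8) → {R18:59, B12:57, C17:28, P8:23, A28:8}
update A28 to severity 55 → {R18:59, B12:57, A28:55, C17:28, P8:23}
see next → R18; now {B12:57, A28:55, C17:28, P8:23}
add T16 (severity 58) → {T16:58, B12:57, A28:55, C17:28, P8:23}
add C1 (severity 5) → {T16:58, B12:57, A28:55, C17:28, P8:23, C1:5}
see next → T16; now {B12:57, A28:55, C17:28, P8:23, C1:5}
see next → B12; now {A28:55, C17:28, P8:23, C1:5}
update A28 to severity 21 → {C17:28, P8:23, A28:21, C1:5}
see next → C17; now {P8:23, A28:21, C1:5}
add B14 (severity 47) → {B14:47, P8:23, A28:21, C1:5}
update B14 to severity 60 → {B14:60, P8:23, A28:21, C1:5}
update C1 to severity 4 → {B14:60, P8:23, A28:21, C1:4}
add B5 (severity 26) → {B14:60, B5:26, P8:23, A28:21, C1:4}
update C1 to severity 49 → {B14:60, C1:49, B5:26, P8:23, A28:21}
add C29 (severity 50) → {B14:60, C29:50, C1:49, B5:26, P8:23, A28:21}
update A28 to severity 20 → {B14:60, C29:50, C1:49, B5:26, P8:23, A28:20}
see next → B14; now {C29:50, C1:49, B5:26, P8:23, A28:20}
update C1 to severity 10 → {C29:50, B5:26, P8:23, A28:20, C1:10}
add R23 (severity 56) → {R23:56, C29:50, B5:26, P8:23, A28:20, C1:10}
add D22 (severity 14) → {R23:56, C29:50, B5:26, P8:23, A28:20, D22:14, C1:10}
see next → R23; now {C29:50, B5:26, P8:23, A28:20, D22:14, C1:10}
see next → C29; now {B5:26, P8:23, A28:20, D22:14, C1:10}
see next → B5; now {P8:23, A28:20, D22:14, C1:10}
see next → P8; now {A28:20, D22:14, C1:10}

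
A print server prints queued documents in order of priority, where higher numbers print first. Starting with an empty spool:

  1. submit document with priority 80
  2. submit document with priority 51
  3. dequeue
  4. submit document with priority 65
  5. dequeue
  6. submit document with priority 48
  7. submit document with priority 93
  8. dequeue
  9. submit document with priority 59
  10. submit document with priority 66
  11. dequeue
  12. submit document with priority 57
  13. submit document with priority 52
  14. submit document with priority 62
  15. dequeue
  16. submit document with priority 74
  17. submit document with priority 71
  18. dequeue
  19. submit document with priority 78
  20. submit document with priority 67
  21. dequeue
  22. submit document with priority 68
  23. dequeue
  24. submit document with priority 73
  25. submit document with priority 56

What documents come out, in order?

[80, 65, 93, 66, 62, 74, 78, 71]

insert 80 → {80}
insert 51 → {80, 51}
dequeue → 80; now {51}
insert 65 → {65, 51}
dequeue → 65; now {51}
insert 48 → {51, 48}
insert 93 → {93, 51, 48}
dequeue → 93; now {51, 48}
insert 59 → {59, 51, 48}
insert 66 → {66, 59, 51, 48}
dequeue → 66; now {59, 51, 48}
insert 57 → {59, 57, 51, 48}
insert 52 → {59, 57, 52, 51, 48}
insert 62 → {62, 59, 57, 52, 51, 48}
dequeue → 62; now {59, 57, 52, 51, 48}
insert 74 → {74, 59, 57, 52, 51, 48}
insert 71 → {74, 71, 59, 57, 52, 51, 48}
dequeue → 74; now {71, 59, 57, 52, 51, 48}
insert 78 → {78, 71, 59, 57, 52, 51, 48}
insert 67 → {78, 71, 67, 59, 57, 52, 51, 48}
dequeue → 78; now {71, 67, 59, 57, 52, 51, 48}
insert 68 → {71, 68, 67, 59, 57, 52, 51, 48}
dequeue → 71; now {68, 67, 59, 57, 52, 51, 48}
insert 73 → {73, 68, 67, 59, 57, 52, 51, 48}
insert 56 → {73, 68, 67, 59, 57, 56, 52, 51, 48}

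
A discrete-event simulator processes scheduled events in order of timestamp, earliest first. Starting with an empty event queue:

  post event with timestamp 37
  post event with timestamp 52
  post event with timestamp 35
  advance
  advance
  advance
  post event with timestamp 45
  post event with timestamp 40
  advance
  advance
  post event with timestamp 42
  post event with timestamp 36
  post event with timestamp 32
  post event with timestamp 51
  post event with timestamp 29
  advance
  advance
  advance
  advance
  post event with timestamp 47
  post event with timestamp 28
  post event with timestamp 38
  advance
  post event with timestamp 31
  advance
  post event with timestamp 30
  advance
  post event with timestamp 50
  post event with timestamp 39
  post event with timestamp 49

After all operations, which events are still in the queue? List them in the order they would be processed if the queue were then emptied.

38, 39, 47, 49, 50, 51

insert 37 → {37}
insert 52 → {37, 52}
insert 35 → {35, 37, 52}
advance → 35; now {37, 52}
advance → 37; now {52}
advance → 52; now {}
insert 45 → {45}
insert 40 → {40, 45}
advance → 40; now {45}
advance → 45; now {}
insert 42 → {42}
insert 36 → {36, 42}
insert 32 → {32, 36, 42}
insert 51 → {32, 36, 42, 51}
insert 29 → {29, 32, 36, 42, 51}
advance → 29; now {32, 36, 42, 51}
advance → 32; now {36, 42, 51}
advance → 36; now {42, 51}
advance → 42; now {51}
insert 47 → {47, 51}
insert 28 → {28, 47, 51}
insert 38 → {28, 38, 47, 51}
advance → 28; now {38, 47, 51}
insert 31 → {31, 38, 47, 51}
advance → 31; now {38, 47, 51}
insert 30 → {30, 38, 47, 51}
advance → 30; now {38, 47, 51}
insert 50 → {38, 47, 50, 51}
insert 39 → {38, 39, 47, 50, 51}
insert 49 → {38, 39, 47, 49, 50, 51}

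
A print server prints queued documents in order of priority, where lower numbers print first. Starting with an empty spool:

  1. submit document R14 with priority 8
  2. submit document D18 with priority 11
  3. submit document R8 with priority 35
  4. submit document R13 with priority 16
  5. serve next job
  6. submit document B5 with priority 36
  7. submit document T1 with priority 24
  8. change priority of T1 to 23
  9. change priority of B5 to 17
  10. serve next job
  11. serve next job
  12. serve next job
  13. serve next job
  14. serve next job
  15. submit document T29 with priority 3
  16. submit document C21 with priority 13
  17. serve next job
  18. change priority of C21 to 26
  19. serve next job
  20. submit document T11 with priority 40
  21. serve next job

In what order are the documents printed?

add R14 (priority 8) → {R14:8}
add D18 (priority 11) → {R14:8, D18:11}
add R8 (priority 35) → {R14:8, D18:11, R8:35}
add R13 (priority 16) → {R14:8, D18:11, R13:16, R8:35}
serve next job → R14; now {D18:11, R13:16, R8:35}
add B5 (priority 36) → {D18:11, R13:16, R8:35, B5:36}
add T1 (priority 24) → {D18:11, R13:16, T1:24, R8:35, B5:36}
update T1 to priority 23 → {D18:11, R13:16, T1:23, R8:35, B5:36}
update B5 to priority 17 → {D18:11, R13:16, B5:17, T1:23, R8:35}
serve next job → D18; now {R13:16, B5:17, T1:23, R8:35}
serve next job → R13; now {B5:17, T1:23, R8:35}
serve next job → B5; now {T1:23, R8:35}
serve next job → T1; now {R8:35}
serve next job → R8; now {}
add T29 (priority 3) → {T29:3}
add C21 (priority 13) → {T29:3, C21:13}
serve next job → T29; now {C21:13}
update C21 to priority 26 → {C21:26}
serve next job → C21; now {}
add T11 (priority 40) → {T11:40}
serve next job → T11; now {}

R14 → D18 → R13 → B5 → T1 → R8 → T29 → C21 → T11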